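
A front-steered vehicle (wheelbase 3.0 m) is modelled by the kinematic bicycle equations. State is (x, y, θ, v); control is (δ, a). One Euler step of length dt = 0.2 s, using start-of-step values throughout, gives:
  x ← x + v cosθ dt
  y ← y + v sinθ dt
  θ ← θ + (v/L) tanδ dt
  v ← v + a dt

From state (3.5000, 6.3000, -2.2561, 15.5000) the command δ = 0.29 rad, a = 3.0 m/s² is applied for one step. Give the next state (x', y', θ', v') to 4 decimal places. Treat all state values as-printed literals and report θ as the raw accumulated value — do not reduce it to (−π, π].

(1.5380, 3.8999, -1.9477, 16.1000)

x' = 3.5000 + 15.5000·cos(-2.2561)·0.2 = 1.5380
y' = 6.3000 + 15.5000·sin(-2.2561)·0.2 = 3.8999
θ' = -2.2561 + (15.5000/3.0)·tan(0.29)·0.2 = -1.9477
v' = 15.5000 + 3.0000·0.2 = 16.1000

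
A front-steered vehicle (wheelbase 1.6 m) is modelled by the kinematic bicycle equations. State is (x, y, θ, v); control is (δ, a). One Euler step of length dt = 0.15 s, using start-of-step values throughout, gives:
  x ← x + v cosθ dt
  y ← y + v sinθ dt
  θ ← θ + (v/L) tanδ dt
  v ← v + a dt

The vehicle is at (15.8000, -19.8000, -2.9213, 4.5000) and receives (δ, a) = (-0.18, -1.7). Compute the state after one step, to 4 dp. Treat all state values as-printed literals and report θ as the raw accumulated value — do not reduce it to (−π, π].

(15.1413, -19.9475, -2.9981, 4.2450)

x' = 15.8000 + 4.5000·cos(-2.9213)·0.15 = 15.1413
y' = -19.8000 + 4.5000·sin(-2.9213)·0.15 = -19.9475
θ' = -2.9213 + (4.5000/1.6)·tan(-0.18)·0.15 = -2.9981
v' = 4.5000 − 1.7000·0.15 = 4.2450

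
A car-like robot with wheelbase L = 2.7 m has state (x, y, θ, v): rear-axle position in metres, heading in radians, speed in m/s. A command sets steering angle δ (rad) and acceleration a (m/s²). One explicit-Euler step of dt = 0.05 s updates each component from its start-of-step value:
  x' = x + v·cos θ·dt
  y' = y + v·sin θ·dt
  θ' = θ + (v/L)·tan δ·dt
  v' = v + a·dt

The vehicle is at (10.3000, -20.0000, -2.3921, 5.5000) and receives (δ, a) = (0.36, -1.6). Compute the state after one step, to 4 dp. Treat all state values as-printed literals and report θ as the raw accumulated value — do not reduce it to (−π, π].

x' = 10.3000 + 5.5000·cos(-2.3921)·0.05 = 10.0987
y' = -20.0000 + 5.5000·sin(-2.3921)·0.05 = -20.1873
θ' = -2.3921 + (5.5000/2.7)·tan(0.36)·0.05 = -2.3538
v' = 5.5000 − 1.6000·0.05 = 5.4200

(10.0987, -20.1873, -2.3538, 5.4200)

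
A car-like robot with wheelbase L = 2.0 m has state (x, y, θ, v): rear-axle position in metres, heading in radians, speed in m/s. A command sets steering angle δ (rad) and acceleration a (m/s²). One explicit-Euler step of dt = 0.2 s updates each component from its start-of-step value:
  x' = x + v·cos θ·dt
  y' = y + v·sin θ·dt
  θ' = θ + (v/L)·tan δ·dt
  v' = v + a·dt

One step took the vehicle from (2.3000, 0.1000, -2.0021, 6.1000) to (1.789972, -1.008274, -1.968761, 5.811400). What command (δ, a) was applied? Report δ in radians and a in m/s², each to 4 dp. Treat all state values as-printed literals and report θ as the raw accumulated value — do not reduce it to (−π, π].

a = (v'−v)/dt = (-0.288600)/0.2 = -1.4430
Δθ = θ'−θ = 0.033339;  (v·dt/L) = 6.1000·0.2/2.0 = 0.610000
tan δ = Δθ·L/(v·dt) = 0.054654  →  δ = 0.0546

δ = 0.0546, a = -1.4430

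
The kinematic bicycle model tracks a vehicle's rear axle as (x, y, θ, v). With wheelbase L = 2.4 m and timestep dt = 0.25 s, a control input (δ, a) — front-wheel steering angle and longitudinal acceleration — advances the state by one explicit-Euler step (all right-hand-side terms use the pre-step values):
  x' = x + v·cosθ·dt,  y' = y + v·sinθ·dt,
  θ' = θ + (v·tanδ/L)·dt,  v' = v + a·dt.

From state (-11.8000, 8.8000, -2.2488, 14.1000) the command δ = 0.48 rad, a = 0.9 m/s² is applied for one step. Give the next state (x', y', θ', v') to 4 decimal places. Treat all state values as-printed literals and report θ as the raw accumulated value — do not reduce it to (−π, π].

x' = -11.8000 + 14.1000·cos(-2.2488)·0.25 = -14.0110
y' = 8.8000 + 14.1000·sin(-2.2488)·0.25 = 6.0546
θ' = -2.2488 + (14.1000/2.4)·tan(0.48)·0.25 = -1.4842
v' = 14.1000 + 0.9000·0.25 = 14.3250

(-14.0110, 6.0546, -1.4842, 14.3250)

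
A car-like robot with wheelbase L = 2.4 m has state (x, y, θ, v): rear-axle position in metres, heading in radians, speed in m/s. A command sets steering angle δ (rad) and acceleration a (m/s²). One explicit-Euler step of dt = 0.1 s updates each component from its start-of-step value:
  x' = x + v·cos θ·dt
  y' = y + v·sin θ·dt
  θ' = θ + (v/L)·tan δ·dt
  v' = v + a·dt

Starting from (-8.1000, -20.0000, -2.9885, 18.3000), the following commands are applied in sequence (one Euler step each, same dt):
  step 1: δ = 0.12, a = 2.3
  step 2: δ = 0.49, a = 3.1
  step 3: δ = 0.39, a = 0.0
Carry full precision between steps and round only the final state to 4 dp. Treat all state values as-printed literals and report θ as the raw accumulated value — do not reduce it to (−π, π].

(-13.1982, -21.8790, -2.1621, 18.8400)

after step 1 (δ=0.12, a=2.3): (-9.908597, -20.279066, -2.896558, 18.530000)
after step 2 (δ=0.49, a=3.1): (-11.706246, -20.728585, -2.484738, 18.840000)
after step 3 (δ=0.39, a=0.0): (-13.198217, -21.879010, -2.162060, 18.840000)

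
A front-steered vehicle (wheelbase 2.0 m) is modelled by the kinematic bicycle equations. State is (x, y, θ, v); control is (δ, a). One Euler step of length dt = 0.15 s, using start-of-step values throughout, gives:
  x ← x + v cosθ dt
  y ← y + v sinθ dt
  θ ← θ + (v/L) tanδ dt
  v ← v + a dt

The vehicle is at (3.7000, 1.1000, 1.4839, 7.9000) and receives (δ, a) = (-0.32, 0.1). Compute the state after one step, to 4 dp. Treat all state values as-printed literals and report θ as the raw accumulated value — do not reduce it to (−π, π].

(3.8028, 2.2805, 1.2876, 7.9150)

x' = 3.7000 + 7.9000·cos(1.4839)·0.15 = 3.8028
y' = 1.1000 + 7.9000·sin(1.4839)·0.15 = 2.2805
θ' = 1.4839 + (7.9000/2.0)·tan(-0.32)·0.15 = 1.2876
v' = 7.9000 + 0.1000·0.15 = 7.9150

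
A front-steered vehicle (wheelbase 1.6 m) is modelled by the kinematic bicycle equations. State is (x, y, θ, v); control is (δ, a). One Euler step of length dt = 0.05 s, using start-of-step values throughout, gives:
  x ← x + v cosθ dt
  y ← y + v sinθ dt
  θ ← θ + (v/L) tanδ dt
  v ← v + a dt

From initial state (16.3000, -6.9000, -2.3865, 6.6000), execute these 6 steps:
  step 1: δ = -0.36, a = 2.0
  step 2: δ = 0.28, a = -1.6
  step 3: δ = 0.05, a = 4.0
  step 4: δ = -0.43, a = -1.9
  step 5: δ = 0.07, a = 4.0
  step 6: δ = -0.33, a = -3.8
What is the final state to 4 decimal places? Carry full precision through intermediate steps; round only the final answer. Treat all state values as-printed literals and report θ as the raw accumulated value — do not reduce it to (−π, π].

after step 1 (δ=-0.36, a=2.0): (16.059691, -7.126168, -2.464133, 6.700000)
after step 2 (δ=0.28, a=-1.6): (15.798670, -7.336151, -2.403926, 6.620000)
after step 3 (δ=0.05, a=4.0): (15.553717, -7.558769, -2.393574, 6.820000)
after step 4 (δ=-0.43, a=-1.9): (15.303751, -7.790713, -2.491318, 6.725000)
after step 5 (δ=0.07, a=4.0): (15.036124, -7.994281, -2.476583, 6.925000)
after step 6 (δ=-0.33, a=-3.8): (14.763656, -8.207940, -2.550707, 6.735000)

(14.7637, -8.2079, -2.5507, 6.7350)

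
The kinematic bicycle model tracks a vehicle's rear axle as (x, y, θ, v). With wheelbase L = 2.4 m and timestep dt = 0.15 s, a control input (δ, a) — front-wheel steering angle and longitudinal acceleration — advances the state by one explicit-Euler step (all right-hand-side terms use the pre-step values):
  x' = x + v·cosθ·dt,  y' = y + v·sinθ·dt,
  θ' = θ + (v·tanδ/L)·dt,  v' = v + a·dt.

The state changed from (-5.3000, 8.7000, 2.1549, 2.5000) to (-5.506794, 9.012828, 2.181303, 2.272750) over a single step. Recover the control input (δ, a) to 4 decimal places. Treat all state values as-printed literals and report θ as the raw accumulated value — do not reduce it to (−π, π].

δ = 0.1674, a = -1.5150

a = (v'−v)/dt = (-0.227250)/0.15 = -1.5150
Δθ = θ'−θ = 0.026403;  (v·dt/L) = 2.5000·0.15/2.4 = 0.156250
tan δ = Δθ·L/(v·dt) = 0.168979  →  δ = 0.1674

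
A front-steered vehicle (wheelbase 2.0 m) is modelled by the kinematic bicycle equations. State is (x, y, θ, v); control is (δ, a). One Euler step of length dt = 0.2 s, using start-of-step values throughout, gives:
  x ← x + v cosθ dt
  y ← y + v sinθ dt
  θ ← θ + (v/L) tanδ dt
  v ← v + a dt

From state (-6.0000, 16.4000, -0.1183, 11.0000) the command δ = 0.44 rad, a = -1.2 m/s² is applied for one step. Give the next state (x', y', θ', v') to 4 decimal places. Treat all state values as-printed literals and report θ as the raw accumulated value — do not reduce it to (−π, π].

(-3.8154, 16.1403, 0.3996, 10.7600)

x' = -6.0000 + 11.0000·cos(-0.1183)·0.2 = -3.8154
y' = 16.4000 + 11.0000·sin(-0.1183)·0.2 = 16.1403
θ' = -0.1183 + (11.0000/2.0)·tan(0.44)·0.2 = 0.3996
v' = 11.0000 − 1.2000·0.2 = 10.7600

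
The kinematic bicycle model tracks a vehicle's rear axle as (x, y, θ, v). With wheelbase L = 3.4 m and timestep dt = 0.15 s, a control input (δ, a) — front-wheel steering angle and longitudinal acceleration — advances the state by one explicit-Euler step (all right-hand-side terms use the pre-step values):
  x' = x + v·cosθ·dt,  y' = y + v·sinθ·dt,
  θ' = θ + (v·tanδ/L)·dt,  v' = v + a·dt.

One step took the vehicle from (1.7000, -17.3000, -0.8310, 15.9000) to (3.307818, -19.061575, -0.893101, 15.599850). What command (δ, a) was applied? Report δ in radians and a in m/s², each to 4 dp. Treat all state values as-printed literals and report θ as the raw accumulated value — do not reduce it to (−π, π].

δ = -0.0883, a = -2.0010

a = (v'−v)/dt = (-0.300150)/0.15 = -2.0010
Δθ = θ'−θ = -0.062101;  (v·dt/L) = 15.9000·0.15/3.4 = 0.701471
tan δ = Δθ·L/(v·dt) = -0.088530  →  δ = -0.0883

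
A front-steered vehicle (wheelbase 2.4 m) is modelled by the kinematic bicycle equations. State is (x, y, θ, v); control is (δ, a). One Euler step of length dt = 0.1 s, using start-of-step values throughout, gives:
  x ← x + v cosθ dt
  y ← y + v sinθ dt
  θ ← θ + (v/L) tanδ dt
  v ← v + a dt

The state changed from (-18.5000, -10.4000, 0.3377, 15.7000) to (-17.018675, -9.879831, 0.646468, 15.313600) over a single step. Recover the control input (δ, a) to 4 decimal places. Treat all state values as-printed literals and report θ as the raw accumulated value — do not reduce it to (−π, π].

δ = 0.4410, a = -3.8640

a = (v'−v)/dt = (-0.386400)/0.1 = -3.8640
Δθ = θ'−θ = 0.308768;  (v·dt/L) = 15.7000·0.1/2.4 = 0.654167
tan δ = Δθ·L/(v·dt) = 0.472002  →  δ = 0.4410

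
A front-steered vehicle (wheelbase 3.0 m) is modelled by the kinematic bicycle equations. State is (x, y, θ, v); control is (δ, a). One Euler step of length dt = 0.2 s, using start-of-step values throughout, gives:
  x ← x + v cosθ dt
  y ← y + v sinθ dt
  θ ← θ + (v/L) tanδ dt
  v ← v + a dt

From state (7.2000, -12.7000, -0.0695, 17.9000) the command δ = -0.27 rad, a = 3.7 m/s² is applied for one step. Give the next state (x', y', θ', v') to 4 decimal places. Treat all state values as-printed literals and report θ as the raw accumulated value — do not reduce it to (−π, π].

x' = 7.2000 + 17.9000·cos(-0.0695)·0.2 = 10.7714
y' = -12.7000 + 17.9000·sin(-0.0695)·0.2 = -12.9486
θ' = -0.0695 + (17.9000/3.0)·tan(-0.27)·0.2 = -0.3998
v' = 17.9000 + 3.7000·0.2 = 18.6400

(10.7714, -12.9486, -0.3998, 18.6400)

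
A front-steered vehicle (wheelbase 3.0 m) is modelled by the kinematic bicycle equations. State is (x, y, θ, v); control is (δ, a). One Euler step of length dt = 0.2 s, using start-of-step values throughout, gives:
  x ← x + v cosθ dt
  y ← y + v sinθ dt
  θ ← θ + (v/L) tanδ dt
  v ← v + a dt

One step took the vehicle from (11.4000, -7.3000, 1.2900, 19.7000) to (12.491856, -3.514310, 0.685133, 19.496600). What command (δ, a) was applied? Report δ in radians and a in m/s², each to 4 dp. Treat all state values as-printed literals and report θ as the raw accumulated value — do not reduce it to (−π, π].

a = (v'−v)/dt = (-0.203400)/0.2 = -1.0170
Δθ = θ'−θ = -0.604867;  (v·dt/L) = 19.7000·0.2/3.0 = 1.313333
tan δ = Δθ·L/(v·dt) = -0.460559  →  δ = -0.4316

δ = -0.4316, a = -1.0170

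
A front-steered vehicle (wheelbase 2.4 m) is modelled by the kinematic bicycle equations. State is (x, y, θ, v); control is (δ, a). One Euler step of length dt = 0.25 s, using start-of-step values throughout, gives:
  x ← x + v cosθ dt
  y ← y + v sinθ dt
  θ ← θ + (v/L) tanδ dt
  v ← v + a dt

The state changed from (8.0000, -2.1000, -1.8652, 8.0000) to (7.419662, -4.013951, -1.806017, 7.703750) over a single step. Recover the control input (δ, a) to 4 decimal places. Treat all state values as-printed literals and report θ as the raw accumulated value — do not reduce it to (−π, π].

δ = 0.0709, a = -1.1850

a = (v'−v)/dt = (-0.296250)/0.25 = -1.1850
Δθ = θ'−θ = 0.059183;  (v·dt/L) = 8.0000·0.25/2.4 = 0.833333
tan δ = Δθ·L/(v·dt) = 0.071020  →  δ = 0.0709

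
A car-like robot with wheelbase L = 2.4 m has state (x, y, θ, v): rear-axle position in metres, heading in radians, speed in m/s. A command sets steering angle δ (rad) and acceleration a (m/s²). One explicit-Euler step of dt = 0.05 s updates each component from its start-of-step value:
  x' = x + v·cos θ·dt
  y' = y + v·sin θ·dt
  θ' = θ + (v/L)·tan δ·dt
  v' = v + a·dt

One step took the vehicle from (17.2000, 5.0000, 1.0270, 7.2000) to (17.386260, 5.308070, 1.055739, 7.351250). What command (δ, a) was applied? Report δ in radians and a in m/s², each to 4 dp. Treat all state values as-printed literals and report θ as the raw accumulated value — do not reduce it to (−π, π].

a = (v'−v)/dt = (0.151250)/0.05 = 3.0250
Δθ = θ'−θ = 0.028739;  (v·dt/L) = 7.2000·0.05/2.4 = 0.150000
tan δ = Δθ·L/(v·dt) = 0.191593  →  δ = 0.1893

δ = 0.1893, a = 3.0250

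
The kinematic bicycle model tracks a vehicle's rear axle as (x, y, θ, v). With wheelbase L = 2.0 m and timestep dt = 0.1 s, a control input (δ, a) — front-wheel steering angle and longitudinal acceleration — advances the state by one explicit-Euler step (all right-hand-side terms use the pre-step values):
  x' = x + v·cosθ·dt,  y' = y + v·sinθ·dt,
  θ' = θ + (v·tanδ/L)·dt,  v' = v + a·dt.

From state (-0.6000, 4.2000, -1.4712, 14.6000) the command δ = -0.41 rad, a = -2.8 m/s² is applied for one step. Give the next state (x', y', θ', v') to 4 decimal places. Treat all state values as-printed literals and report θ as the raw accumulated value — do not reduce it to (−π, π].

(-0.4548, 2.7472, -1.7885, 14.3200)

x' = -0.6000 + 14.6000·cos(-1.4712)·0.1 = -0.4548
y' = 4.2000 + 14.6000·sin(-1.4712)·0.1 = 2.7472
θ' = -1.4712 + (14.6000/2.0)·tan(-0.41)·0.1 = -1.7885
v' = 14.6000 − 2.8000·0.1 = 14.3200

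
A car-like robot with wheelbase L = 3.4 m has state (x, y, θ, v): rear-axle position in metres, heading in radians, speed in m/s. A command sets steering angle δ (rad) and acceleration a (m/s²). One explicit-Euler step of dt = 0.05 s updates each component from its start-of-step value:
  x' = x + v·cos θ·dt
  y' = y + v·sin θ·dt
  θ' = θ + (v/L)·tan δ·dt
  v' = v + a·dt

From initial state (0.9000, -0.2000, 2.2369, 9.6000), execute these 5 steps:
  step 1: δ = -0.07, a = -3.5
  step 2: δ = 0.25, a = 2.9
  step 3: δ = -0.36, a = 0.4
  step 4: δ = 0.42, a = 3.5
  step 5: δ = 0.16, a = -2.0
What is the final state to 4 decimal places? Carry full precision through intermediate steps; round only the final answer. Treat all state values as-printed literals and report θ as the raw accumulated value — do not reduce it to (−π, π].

after step 1 (δ=-0.07, a=-3.5): (0.603395, 0.177393, 2.227001, 9.425000)
after step 2 (δ=0.25, a=2.9): (0.315878, 0.550771, 2.262393, 9.570000)
after step 3 (δ=-0.36, a=0.4): (0.010707, 0.919325, 2.209419, 9.590000)
after step 4 (δ=0.42, a=3.5): (-0.275119, 1.304324, 2.272399, 9.765000)
after step 5 (δ=0.16, a=-2.0): (-0.590256, 1.677253, 2.295574, 9.665000)

(-0.5903, 1.6773, 2.2956, 9.6650)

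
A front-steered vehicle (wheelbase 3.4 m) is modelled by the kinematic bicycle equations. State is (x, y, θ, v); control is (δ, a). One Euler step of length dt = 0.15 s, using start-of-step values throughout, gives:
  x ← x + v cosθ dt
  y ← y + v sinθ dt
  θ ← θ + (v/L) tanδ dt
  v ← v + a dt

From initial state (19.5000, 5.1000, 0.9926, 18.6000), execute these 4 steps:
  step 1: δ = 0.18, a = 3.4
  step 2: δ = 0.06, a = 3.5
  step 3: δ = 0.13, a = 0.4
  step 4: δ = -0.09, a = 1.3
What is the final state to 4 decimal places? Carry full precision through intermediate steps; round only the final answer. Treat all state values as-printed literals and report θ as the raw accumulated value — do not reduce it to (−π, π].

(24.0781, 15.6316, 1.2274, 19.8900)

after step 1 (δ=0.18, a=3.4): (21.024775, 7.436485, 1.141922, 19.110000)
after step 2 (δ=0.06, a=3.5): (22.216801, 10.043379, 1.192568, 19.635000)
after step 3 (δ=0.13, a=0.4): (23.304407, 12.780460, 1.305819, 19.695000)
after step 4 (δ=-0.09, a=1.3): (24.078087, 15.631602, 1.227407, 19.890000)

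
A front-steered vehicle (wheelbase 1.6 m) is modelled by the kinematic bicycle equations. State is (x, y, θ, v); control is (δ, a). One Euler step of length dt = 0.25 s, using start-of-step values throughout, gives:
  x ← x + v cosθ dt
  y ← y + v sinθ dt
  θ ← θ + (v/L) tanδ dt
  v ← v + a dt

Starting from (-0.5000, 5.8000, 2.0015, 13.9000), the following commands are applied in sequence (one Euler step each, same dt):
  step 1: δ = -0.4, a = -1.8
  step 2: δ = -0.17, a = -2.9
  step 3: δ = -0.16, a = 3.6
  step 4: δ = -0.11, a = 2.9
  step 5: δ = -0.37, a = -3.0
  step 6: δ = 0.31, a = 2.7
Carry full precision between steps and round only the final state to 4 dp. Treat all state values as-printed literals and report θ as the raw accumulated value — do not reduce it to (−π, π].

(11.2774, 13.7596, -0.0225, 14.2750)

after step 1 (δ=-0.4, a=-1.8): (-1.950848, 8.957636, 1.083246, 13.450000)
after step 2 (δ=-0.17, a=-2.9): (-0.375641, 11.928348, 0.722498, 12.725000)
after step 3 (δ=-0.16, a=3.6): (2.010792, 14.031984, 0.401631, 13.625000)
after step 4 (δ=-0.11, a=2.9): (5.145989, 15.363555, 0.166502, 14.350000)
after step 5 (δ=-0.37, a=-3.0): (8.683876, 15.958124, -0.703160, 13.600000)
after step 6 (δ=0.31, a=2.7): (11.277405, 13.759577, -0.022464, 14.275000)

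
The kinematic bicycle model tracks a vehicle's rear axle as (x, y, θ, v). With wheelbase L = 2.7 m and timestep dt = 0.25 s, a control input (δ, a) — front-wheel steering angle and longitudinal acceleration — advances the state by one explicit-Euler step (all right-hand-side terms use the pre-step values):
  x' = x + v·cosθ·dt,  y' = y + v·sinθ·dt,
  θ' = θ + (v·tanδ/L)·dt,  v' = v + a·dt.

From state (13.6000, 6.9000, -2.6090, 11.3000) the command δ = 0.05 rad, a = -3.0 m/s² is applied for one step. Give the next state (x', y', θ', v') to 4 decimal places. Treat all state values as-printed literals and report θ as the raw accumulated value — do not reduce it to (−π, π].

(11.1663, 5.4656, -2.5566, 10.5500)

x' = 13.6000 + 11.3000·cos(-2.6090)·0.25 = 11.1663
y' = 6.9000 + 11.3000·sin(-2.6090)·0.25 = 5.4656
θ' = -2.6090 + (11.3000/2.7)·tan(0.05)·0.25 = -2.5566
v' = 11.3000 − 3.0000·0.25 = 10.5500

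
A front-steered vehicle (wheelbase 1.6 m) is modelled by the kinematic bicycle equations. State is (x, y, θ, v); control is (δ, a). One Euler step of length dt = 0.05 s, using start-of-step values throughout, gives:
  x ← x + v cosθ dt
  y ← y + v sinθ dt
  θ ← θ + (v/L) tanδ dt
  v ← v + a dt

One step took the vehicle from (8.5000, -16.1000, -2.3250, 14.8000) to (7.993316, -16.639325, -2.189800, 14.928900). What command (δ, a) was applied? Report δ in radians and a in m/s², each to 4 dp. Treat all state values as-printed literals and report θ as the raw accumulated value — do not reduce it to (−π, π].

δ = 0.2844, a = 2.5780

a = (v'−v)/dt = (0.128900)/0.05 = 2.5780
Δθ = θ'−θ = 0.135200;  (v·dt/L) = 14.8000·0.05/1.6 = 0.462500
tan δ = Δθ·L/(v·dt) = 0.292324  →  δ = 0.2844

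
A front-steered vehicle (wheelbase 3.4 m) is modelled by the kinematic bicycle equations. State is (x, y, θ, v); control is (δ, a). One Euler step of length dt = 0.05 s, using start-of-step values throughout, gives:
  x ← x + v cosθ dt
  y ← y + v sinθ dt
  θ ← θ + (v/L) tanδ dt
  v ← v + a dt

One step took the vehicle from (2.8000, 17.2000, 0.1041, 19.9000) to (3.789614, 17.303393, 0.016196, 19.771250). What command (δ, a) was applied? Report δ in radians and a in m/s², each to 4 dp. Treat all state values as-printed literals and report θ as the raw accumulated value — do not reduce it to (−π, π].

δ = -0.2918, a = -2.5750

a = (v'−v)/dt = (-0.128750)/0.05 = -2.5750
Δθ = θ'−θ = -0.087904;  (v·dt/L) = 19.9000·0.05/3.4 = 0.292647
tan δ = Δθ·L/(v·dt) = -0.300375  →  δ = -0.2918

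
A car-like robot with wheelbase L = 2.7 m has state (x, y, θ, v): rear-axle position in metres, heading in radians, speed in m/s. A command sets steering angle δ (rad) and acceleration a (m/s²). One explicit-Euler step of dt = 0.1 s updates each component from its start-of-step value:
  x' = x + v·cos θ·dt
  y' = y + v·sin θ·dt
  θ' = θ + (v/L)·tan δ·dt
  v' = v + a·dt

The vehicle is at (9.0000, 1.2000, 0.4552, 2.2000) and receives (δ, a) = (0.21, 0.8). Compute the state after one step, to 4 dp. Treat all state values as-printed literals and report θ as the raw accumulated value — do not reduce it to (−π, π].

x' = 9.0000 + 2.2000·cos(0.4552)·0.1 = 9.1976
y' = 1.2000 + 2.2000·sin(0.4552)·0.1 = 1.2967
θ' = 0.4552 + (2.2000/2.7)·tan(0.21)·0.1 = 0.4726
v' = 2.2000 + 0.8000·0.1 = 2.2800

(9.1976, 1.2967, 0.4726, 2.2800)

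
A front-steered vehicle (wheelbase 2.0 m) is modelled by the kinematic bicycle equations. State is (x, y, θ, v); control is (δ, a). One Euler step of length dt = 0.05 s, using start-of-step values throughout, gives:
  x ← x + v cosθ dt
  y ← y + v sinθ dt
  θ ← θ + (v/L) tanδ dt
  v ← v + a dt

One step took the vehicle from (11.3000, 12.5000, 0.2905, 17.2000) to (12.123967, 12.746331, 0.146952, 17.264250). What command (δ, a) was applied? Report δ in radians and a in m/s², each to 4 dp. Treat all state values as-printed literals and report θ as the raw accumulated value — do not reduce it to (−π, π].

δ = -0.3222, a = 1.2850

a = (v'−v)/dt = (0.064250)/0.05 = 1.2850
Δθ = θ'−θ = -0.143548;  (v·dt/L) = 17.2000·0.05/2.0 = 0.430000
tan δ = Δθ·L/(v·dt) = -0.333833  →  δ = -0.3222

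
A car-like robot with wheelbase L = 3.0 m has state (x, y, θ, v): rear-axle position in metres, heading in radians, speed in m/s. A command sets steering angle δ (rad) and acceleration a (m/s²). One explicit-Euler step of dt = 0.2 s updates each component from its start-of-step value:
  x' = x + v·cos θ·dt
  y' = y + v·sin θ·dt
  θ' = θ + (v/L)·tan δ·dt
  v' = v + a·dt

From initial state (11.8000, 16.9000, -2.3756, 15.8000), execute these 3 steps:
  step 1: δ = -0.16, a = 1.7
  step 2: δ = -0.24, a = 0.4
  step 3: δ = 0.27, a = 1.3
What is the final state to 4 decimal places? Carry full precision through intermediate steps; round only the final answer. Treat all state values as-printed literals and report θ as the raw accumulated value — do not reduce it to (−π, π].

after step 1 (δ=-0.16, a=1.7): (9.522605, 14.709321, -2.545586, 16.140000)
after step 2 (δ=-0.24, a=0.4): (6.851164, 12.897310, -2.808902, 16.220000)
after step 3 (δ=0.27, a=1.3): (3.785043, 11.837859, -2.509634, 16.480000)

(3.7850, 11.8379, -2.5096, 16.4800)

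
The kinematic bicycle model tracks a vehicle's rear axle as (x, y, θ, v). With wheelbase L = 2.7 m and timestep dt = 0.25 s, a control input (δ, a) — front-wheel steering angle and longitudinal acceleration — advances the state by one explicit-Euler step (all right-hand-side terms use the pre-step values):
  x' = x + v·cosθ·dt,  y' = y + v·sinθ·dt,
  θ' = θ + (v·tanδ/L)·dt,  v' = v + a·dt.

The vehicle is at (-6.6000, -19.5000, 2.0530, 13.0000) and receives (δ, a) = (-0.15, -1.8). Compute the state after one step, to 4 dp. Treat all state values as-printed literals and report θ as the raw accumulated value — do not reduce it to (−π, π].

x' = -6.6000 + 13.0000·cos(2.0530)·0.25 = -8.1071
y' = -19.5000 + 13.0000·sin(2.0530)·0.25 = -16.6206
θ' = 2.0530 + (13.0000/2.7)·tan(-0.15)·0.25 = 1.8711
v' = 13.0000 − 1.8000·0.25 = 12.5500

(-8.1071, -16.6206, 1.8711, 12.5500)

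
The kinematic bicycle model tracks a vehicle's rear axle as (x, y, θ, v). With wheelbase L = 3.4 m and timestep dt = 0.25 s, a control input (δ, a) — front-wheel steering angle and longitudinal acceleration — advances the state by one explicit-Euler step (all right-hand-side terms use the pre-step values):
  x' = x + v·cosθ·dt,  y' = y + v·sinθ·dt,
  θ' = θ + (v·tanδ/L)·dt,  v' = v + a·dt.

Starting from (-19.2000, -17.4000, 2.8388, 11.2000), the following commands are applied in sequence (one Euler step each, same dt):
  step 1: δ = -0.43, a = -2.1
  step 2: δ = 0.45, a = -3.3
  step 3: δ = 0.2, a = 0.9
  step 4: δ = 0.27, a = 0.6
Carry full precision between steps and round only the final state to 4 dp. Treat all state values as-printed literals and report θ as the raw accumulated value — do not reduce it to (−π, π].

after step 1 (δ=-0.43, a=-2.1): (-21.872621, -16.565076, 2.461112, 10.675000)
after step 2 (δ=0.45, a=-3.3): (-23.946961, -14.885988, 2.840275, 9.850000)
after step 3 (δ=0.2, a=0.9): (-26.298517, -14.155170, 2.987091, 10.075000)
after step 4 (δ=0.27, a=0.6): (-28.787264, -13.767564, 3.192115, 10.225000)

(-28.7873, -13.7676, 3.1921, 10.2250)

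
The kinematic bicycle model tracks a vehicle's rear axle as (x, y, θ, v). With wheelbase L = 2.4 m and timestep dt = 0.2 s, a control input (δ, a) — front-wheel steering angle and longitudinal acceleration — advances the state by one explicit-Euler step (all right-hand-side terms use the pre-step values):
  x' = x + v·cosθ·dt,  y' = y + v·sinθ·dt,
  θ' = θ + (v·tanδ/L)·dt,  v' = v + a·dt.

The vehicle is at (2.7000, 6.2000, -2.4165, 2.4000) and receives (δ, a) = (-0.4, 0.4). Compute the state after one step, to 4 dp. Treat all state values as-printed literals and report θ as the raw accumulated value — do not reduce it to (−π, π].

x' = 2.7000 + 2.4000·cos(-2.4165)·0.2 = 2.3407
y' = 6.2000 + 2.4000·sin(-2.4165)·0.2 = 5.8817
θ' = -2.4165 + (2.4000/2.4)·tan(-0.4)·0.2 = -2.5011
v' = 2.4000 + 0.4000·0.2 = 2.4800

(2.3407, 5.8817, -2.5011, 2.4800)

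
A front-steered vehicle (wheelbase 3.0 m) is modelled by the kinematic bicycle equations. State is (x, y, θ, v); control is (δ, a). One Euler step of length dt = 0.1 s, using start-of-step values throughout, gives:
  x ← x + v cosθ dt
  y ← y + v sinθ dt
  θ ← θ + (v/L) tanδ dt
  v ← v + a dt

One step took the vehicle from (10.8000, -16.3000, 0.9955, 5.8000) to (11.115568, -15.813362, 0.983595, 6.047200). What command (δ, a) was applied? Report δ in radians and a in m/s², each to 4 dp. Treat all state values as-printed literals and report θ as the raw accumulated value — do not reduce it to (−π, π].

a = (v'−v)/dt = (0.247200)/0.1 = 2.4720
Δθ = θ'−θ = -0.011905;  (v·dt/L) = 5.8000·0.1/3.0 = 0.193333
tan δ = Δθ·L/(v·dt) = -0.061578  →  δ = -0.0615

δ = -0.0615, a = 2.4720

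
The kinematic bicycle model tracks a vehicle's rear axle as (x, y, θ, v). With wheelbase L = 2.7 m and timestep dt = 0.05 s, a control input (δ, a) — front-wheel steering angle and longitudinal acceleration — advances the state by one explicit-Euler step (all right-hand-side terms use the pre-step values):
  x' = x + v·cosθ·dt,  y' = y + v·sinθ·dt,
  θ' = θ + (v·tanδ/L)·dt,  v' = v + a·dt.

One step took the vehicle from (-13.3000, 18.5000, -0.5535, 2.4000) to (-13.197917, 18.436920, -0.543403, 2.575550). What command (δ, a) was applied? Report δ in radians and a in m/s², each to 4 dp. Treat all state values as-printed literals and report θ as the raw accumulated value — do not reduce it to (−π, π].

δ = 0.2234, a = 3.5110

a = (v'−v)/dt = (0.175550)/0.05 = 3.5110
Δθ = θ'−θ = 0.010097;  (v·dt/L) = 2.4000·0.05/2.7 = 0.044444
tan δ = Δθ·L/(v·dt) = 0.227183  →  δ = 0.2234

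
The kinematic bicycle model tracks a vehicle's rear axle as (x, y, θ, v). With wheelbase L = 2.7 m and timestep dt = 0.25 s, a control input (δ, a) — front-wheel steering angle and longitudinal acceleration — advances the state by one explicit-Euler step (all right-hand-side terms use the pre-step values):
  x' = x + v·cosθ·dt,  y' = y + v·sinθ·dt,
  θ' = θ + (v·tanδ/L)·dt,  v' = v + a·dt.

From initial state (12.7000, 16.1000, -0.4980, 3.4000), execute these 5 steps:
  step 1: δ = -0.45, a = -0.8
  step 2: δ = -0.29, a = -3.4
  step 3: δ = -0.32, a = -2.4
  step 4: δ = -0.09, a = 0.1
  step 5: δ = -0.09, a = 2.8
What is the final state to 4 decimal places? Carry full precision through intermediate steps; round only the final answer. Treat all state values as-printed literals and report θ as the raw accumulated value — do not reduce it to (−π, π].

(15.1205, 14.1712, -0.8401, 2.4750)

after step 1 (δ=-0.45, a=-0.8): (13.446759, 15.693981, -0.650073, 3.200000)
after step 2 (δ=-0.29, a=-3.4): (14.083590, 15.209785, -0.738491, 2.350000)
after step 3 (δ=-0.32, a=-2.4): (14.518038, 14.814296, -0.810599, 1.750000)
after step 4 (δ=-0.09, a=0.1): (14.819503, 14.497240, -0.825222, 1.775000)
after step 5 (δ=-0.09, a=2.8): (15.120541, 14.171217, -0.840054, 2.475000)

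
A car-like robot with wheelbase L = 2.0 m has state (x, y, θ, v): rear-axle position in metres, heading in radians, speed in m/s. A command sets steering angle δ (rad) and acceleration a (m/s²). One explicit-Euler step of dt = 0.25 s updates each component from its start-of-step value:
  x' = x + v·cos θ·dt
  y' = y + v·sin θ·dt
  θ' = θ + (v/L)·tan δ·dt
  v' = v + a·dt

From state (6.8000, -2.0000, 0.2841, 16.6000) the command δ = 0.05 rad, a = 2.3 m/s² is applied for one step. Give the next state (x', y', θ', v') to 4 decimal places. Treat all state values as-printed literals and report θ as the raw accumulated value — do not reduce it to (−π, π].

(10.7836, -0.8368, 0.3879, 17.1750)

x' = 6.8000 + 16.6000·cos(0.2841)·0.25 = 10.7836
y' = -2.0000 + 16.6000·sin(0.2841)·0.25 = -0.8368
θ' = 0.2841 + (16.6000/2.0)·tan(0.05)·0.25 = 0.3879
v' = 16.6000 + 2.3000·0.25 = 17.1750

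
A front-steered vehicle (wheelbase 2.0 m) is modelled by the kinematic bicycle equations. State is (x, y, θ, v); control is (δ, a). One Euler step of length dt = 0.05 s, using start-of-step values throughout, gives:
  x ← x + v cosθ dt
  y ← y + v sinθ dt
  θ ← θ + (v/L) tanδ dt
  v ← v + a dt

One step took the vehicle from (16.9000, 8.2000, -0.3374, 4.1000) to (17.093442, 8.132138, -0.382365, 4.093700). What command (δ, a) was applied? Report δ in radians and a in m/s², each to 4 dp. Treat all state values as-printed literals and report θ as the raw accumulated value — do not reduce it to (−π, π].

a = (v'−v)/dt = (-0.006300)/0.05 = -0.1260
Δθ = θ'−θ = -0.044965;  (v·dt/L) = 4.1000·0.05/2.0 = 0.102500
tan δ = Δθ·L/(v·dt) = -0.438683  →  δ = -0.4134

δ = -0.4134, a = -0.1260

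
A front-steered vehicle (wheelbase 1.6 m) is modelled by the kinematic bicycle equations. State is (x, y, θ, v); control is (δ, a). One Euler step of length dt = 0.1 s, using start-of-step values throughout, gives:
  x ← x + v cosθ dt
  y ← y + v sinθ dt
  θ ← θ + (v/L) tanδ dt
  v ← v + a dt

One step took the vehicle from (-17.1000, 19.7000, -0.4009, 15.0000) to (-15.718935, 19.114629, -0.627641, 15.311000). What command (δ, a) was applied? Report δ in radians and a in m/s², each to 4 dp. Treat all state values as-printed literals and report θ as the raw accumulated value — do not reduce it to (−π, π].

δ = -0.2373, a = 3.1100

a = (v'−v)/dt = (0.311000)/0.1 = 3.1100
Δθ = θ'−θ = -0.226741;  (v·dt/L) = 15.0000·0.1/1.6 = 0.937500
tan δ = Δθ·L/(v·dt) = -0.241857  →  δ = -0.2373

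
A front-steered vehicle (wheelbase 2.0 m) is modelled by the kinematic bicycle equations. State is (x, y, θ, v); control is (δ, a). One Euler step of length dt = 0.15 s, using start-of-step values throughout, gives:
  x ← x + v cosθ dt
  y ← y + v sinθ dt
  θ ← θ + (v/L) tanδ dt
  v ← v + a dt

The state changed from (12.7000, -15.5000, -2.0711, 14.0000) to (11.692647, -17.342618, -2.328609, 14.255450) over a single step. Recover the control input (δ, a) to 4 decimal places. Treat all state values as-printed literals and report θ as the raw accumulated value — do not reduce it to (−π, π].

δ = -0.2405, a = 1.7030

a = (v'−v)/dt = (0.255450)/0.15 = 1.7030
Δθ = θ'−θ = -0.257509;  (v·dt/L) = 14.0000·0.15/2.0 = 1.050000
tan δ = Δθ·L/(v·dt) = -0.245247  →  δ = -0.2405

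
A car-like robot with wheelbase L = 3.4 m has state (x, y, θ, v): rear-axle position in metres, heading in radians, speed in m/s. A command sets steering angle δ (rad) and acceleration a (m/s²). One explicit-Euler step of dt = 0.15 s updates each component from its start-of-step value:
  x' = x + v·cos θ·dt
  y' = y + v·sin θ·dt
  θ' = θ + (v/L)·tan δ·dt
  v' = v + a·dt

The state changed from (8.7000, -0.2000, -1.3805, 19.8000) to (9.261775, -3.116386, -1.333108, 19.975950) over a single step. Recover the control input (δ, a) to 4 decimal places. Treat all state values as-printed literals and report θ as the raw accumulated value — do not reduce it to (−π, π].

δ = 0.0542, a = 1.1730

a = (v'−v)/dt = (0.175950)/0.15 = 1.1730
Δθ = θ'−θ = 0.047392;  (v·dt/L) = 19.8000·0.15/3.4 = 0.873529
tan δ = Δθ·L/(v·dt) = 0.054253  →  δ = 0.0542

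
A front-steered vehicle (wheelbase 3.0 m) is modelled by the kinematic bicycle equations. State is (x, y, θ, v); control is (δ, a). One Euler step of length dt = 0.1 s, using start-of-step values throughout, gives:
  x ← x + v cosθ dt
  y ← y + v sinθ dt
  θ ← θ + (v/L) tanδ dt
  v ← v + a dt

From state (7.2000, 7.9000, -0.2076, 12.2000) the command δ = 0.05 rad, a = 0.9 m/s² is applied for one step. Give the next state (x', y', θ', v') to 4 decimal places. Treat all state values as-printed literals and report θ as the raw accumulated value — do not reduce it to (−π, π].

x' = 7.2000 + 12.2000·cos(-0.2076)·0.1 = 8.3938
y' = 7.9000 + 12.2000·sin(-0.2076)·0.1 = 7.6485
θ' = -0.2076 + (12.2000/3.0)·tan(0.05)·0.1 = -0.1872
v' = 12.2000 + 0.9000·0.1 = 12.2900

(8.3938, 7.6485, -0.1872, 12.2900)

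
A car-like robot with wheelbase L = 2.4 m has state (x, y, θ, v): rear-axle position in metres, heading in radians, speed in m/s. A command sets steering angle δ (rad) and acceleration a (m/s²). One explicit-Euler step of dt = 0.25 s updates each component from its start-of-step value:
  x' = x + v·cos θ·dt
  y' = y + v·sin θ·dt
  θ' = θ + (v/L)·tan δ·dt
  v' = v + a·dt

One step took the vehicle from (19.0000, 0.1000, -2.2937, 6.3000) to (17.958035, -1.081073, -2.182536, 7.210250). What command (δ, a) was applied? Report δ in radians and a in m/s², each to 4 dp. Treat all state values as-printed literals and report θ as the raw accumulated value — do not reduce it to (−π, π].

a = (v'−v)/dt = (0.910250)/0.25 = 3.6410
Δθ = θ'−θ = 0.111164;  (v·dt/L) = 6.3000·0.25/2.4 = 0.656250
tan δ = Δθ·L/(v·dt) = 0.169393  →  δ = 0.1678

δ = 0.1678, a = 3.6410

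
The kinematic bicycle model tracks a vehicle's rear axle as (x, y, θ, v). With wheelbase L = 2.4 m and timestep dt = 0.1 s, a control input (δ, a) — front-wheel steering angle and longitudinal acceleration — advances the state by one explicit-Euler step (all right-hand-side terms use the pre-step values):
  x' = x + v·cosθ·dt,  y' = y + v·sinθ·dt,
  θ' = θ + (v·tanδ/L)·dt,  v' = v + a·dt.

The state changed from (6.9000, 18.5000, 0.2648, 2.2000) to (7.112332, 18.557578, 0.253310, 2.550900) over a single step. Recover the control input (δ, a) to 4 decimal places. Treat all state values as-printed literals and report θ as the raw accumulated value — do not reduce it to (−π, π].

δ = -0.1247, a = 3.5090

a = (v'−v)/dt = (0.350900)/0.1 = 3.5090
Δθ = θ'−θ = -0.011490;  (v·dt/L) = 2.2000·0.1/2.4 = 0.091667
tan δ = Δθ·L/(v·dt) = -0.125345  →  δ = -0.1247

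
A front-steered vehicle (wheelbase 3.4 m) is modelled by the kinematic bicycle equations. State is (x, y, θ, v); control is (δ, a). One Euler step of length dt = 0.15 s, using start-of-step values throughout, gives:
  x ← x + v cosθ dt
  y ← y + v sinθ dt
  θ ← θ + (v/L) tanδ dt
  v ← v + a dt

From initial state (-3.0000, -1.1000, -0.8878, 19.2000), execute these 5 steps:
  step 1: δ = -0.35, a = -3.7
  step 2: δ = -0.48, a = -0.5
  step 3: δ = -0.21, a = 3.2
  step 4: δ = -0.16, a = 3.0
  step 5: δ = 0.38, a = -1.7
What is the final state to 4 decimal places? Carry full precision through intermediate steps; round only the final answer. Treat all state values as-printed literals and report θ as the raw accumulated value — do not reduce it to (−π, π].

after step 1 (δ=-0.35, a=-3.7): (-1.182374, -3.333973, -1.197001, 18.645000)
after step 2 (δ=-0.48, a=-0.5): (-0.161136, -5.937602, -1.625241, 18.570000)
after step 3 (δ=-0.21, a=3.2): (-0.312718, -8.718975, -1.799861, 19.050000)
after step 4 (δ=-0.16, a=3.0): (-0.961562, -11.501834, -1.935491, 19.500000)
after step 5 (δ=0.38, a=-1.7): (-2.004805, -14.234465, -1.591879, 19.245000)

(-2.0048, -14.2345, -1.5919, 19.2450)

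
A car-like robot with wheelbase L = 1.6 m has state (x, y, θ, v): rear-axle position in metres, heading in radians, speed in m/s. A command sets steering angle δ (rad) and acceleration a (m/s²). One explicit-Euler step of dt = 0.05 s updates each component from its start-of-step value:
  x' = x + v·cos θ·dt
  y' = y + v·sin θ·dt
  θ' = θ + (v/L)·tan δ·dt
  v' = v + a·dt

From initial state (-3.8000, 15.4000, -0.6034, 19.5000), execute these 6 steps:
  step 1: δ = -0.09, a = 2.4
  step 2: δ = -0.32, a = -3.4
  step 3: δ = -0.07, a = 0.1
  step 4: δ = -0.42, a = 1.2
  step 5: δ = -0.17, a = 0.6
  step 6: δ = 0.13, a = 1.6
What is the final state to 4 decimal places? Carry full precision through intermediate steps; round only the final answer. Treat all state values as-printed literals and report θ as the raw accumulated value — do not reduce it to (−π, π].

after step 1 (δ=-0.09, a=2.4): (-2.997174, 14.846741, -0.658392, 19.620000)
after step 2 (δ=-0.32, a=-3.4): (-2.221226, 14.246520, -0.861575, 19.450000)
after step 3 (δ=-0.07, a=0.1): (-1.587892, 13.508519, -0.904192, 19.455000)
after step 4 (δ=-0.42, a=1.2): (-0.986421, 12.744010, -1.175694, 19.515000)
after step 5 (δ=-0.17, a=0.6): (-0.610852, 11.843434, -1.280378, 19.545000)
after step 6 (δ=0.13, a=1.6): (-0.331013, 10.907108, -1.200526, 19.625000)

(-0.3310, 10.9071, -1.2005, 19.6250)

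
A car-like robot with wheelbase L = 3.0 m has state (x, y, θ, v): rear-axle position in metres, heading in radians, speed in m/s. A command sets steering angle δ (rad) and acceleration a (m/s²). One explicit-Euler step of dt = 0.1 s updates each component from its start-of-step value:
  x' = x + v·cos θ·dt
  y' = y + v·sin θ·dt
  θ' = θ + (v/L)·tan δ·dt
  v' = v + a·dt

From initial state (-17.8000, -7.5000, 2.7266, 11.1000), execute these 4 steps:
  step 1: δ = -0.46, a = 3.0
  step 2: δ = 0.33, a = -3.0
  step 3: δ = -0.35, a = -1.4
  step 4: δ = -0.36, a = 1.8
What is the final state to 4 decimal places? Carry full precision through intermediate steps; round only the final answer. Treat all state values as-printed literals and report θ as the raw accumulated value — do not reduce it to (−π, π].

(-21.6509, -5.2877, 2.4009, 11.1400)

after step 1 (δ=-0.46, a=3.0): (-18.815782, -7.052467, 2.543284, 11.400000)
after step 2 (δ=0.33, a=-3.0): (-19.757752, -6.410366, 2.673443, 11.100000)
after step 3 (δ=-0.35, a=-1.4): (-20.748322, -5.909495, 2.538383, 10.960000)
after step 4 (δ=-0.36, a=1.8): (-21.650899, -5.287747, 2.400870, 11.140000)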